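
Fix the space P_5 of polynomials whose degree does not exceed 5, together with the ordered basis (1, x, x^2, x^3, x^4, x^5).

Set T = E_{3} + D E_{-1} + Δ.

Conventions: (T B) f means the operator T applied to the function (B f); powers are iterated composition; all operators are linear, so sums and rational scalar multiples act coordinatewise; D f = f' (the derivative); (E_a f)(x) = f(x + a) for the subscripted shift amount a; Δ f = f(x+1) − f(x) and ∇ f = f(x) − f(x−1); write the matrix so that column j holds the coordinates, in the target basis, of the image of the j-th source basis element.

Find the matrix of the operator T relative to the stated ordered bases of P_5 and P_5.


image of 1: 1
image of x: x + 5
image of x^2: x^2 + 10x + 8
image of x^3: x^3 + 15x^2 + 24x + 31
image of x^4: x^4 + 20x^3 + 48x^2 + 124x + 78
image of x^5: x^5 + 25x^4 + 80x^3 + 310x^2 + 390x + 249
each image's coordinates form column j of the matrix

the matrix is [[1, 5, 8, 31, 78, 249]; [0, 1, 10, 24, 124, 390]; [0, 0, 1, 15, 48, 310]; [0, 0, 0, 1, 20, 80]; [0, 0, 0, 0, 1, 25]; [0, 0, 0, 0, 0, 1]] (rows listed top to bottom)


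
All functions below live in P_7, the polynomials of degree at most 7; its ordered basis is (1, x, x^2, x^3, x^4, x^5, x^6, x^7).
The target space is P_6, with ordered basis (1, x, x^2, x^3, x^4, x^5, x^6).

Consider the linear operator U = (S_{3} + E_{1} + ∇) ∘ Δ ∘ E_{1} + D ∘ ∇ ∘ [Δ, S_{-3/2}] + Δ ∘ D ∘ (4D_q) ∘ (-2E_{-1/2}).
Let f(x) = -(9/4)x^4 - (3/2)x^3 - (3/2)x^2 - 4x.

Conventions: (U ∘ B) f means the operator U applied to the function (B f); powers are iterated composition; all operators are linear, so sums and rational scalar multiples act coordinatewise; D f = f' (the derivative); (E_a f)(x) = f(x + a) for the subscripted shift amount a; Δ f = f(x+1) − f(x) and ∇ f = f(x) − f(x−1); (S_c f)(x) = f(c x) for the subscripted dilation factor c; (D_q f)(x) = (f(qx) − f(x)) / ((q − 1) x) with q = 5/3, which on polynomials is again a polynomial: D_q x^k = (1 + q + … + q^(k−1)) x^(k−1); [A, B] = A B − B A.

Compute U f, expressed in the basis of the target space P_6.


the image equals g(x) = -252x^3 - 504x^2 + (1075/8)x + 608/3

E_{1} f = -(9/4)x^4 - (21/2)x^3 - (39/2)x^2 - (41/2)x - 37/4
Δ E_{1} f = -9x^3 - 45x^2 - (159/2)x - 211/4
S_{3} Δ E_{1} f = -243x^3 - 405x^2 - (477/2)x - 211/4
E_{1} Δ E_{1} f = -9x^3 - 72x^2 - (393/2)x - 745/4
∇ Δ E_{1} f = -27x^2 - 63x - 87/2
(S_{3} + E_{1} + ∇) Δ E_{1} f = -252x^3 - 504x^2 - 498x - 565/2
S_{-3/2} f = -(729/64)x^4 + (81/16)x^3 - (27/8)x^2 + 6x
Δ S_{-3/2} f = -(729/16)x^3 - (1701/32)x^2 - (297/8)x - 237/64
Δ f = -9x^3 - 18x^2 - (33/2)x - 37/4
S_{-3/2} Δ f = (243/8)x^3 - (81/2)x^2 + (99/4)x - 37/4
[Δ, S_{-3/2}] f = -(1215/16)x^3 - (405/32)x^2 - (495/8)x + 355/64
∇ [Δ, S_{-3/2}] f = -(3645/16)x^2 + (405/2)x - 4005/32
D ∇ [Δ, S_{-3/2}] f = -(3645/8)x + 405/2
E_{-1/2} f = -(9/4)x^4 + 3x^3 - (21/8)x^2 - (5/2)x + 107/64
(-2E_{-1/2}) f = (9/2)x^4 - 6x^3 + (21/4)x^2 + 5x - 107/32
D_q (-2E_{-1/2}) f = (136/3)x^3 - (98/3)x^2 + 14x + 5
(4D_q) (-2E_{-1/2}) f = (544/3)x^3 - (392/3)x^2 + 56x + 20
D (4D_q) (-2E_{-1/2}) f = 544x^2 - (784/3)x + 56
Δ D (4D_q) (-2E_{-1/2}) f = 1088x + 848/3
((S_{3} + E_{1} + ∇) ∘ Δ ∘ E_{1} + D ∘ ∇ ∘ [Δ, S_{-3/2}] + Δ ∘ D ∘ (4D_q) ∘ (-2E_{-1/2})) f = -252x^3 - 504x^2 + (1075/8)x + 608/3


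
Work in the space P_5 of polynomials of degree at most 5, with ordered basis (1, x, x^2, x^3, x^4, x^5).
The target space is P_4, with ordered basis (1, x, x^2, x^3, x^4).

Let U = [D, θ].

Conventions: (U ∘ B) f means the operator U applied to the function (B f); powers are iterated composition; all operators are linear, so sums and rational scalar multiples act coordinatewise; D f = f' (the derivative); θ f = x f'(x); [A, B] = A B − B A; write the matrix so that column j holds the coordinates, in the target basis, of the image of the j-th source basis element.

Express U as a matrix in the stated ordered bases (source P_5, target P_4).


the matrix is [[0, 1, 0, 0, 0, 0]; [0, 0, 2, 0, 0, 0]; [0, 0, 0, 3, 0, 0]; [0, 0, 0, 0, 4, 0]; [0, 0, 0, 0, 0, 5]] (rows listed top to bottom)

image of 1: 0
image of x: 1
image of x^2: 2x
image of x^3: 3x^2
image of x^4: 4x^3
image of x^5: 5x^4
each image's coordinates form column j of the matrix


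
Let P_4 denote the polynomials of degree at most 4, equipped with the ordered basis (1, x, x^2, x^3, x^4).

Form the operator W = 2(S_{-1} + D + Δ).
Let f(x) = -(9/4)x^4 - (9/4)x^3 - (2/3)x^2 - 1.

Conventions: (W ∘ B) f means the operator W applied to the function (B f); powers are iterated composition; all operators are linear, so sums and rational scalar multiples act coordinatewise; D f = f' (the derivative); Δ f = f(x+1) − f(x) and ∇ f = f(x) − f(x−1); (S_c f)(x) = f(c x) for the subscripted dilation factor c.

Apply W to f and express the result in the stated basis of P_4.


the image equals g(x) = -(9/2)x^4 - (63/2)x^3 - (166/3)x^2 - (221/6)x - 37/3

S_{-1} f = -(9/4)x^4 + (9/4)x^3 - (2/3)x^2 - 1
D f = -9x^3 - (27/4)x^2 - (4/3)x
Δ f = -9x^3 - (81/4)x^2 - (205/12)x - 31/6
(S_{-1} + D + Δ) f = -(9/4)x^4 - (63/4)x^3 - (83/3)x^2 - (221/12)x - 37/6
(2(S_{-1} + D + Δ)) f = -(9/2)x^4 - (63/2)x^3 - (166/3)x^2 - (221/6)x - 37/3


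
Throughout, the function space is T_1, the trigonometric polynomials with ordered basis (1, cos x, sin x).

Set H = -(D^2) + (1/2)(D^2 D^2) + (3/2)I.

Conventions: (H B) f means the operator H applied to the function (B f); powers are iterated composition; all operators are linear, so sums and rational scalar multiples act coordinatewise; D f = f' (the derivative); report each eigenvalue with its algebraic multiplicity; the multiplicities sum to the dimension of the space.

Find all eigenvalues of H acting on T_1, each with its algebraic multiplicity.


λ = 3/2 (multiplicity 1), λ = 3 (multiplicity 2)

image of 1: 3/2
image of cos x: 3cos x
image of sin x: 3sin x
the matrix is diagonal; its diagonal is (3/2, 3, 3)
for a triangular matrix the eigenvalues are the diagonal entries, with algebraic multiplicity their repetition count


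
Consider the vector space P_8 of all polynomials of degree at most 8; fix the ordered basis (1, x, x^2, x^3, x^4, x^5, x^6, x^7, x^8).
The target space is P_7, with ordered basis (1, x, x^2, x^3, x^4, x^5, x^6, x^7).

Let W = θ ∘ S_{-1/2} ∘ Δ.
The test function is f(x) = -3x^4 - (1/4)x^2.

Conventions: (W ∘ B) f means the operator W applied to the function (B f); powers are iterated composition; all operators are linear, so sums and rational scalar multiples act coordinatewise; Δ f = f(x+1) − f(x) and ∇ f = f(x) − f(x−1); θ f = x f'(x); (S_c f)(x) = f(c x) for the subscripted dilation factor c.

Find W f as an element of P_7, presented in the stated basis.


Δ f = -12x^3 - 18x^2 - (25/2)x - 13/4
S_{-1/2} Δ f = (3/2)x^3 - (9/2)x^2 + (25/4)x - 13/4
θ S_{-1/2} Δ f = (9/2)x^3 - 9x^2 + (25/4)x

the image equals g(x) = (9/2)x^3 - 9x^2 + (25/4)x


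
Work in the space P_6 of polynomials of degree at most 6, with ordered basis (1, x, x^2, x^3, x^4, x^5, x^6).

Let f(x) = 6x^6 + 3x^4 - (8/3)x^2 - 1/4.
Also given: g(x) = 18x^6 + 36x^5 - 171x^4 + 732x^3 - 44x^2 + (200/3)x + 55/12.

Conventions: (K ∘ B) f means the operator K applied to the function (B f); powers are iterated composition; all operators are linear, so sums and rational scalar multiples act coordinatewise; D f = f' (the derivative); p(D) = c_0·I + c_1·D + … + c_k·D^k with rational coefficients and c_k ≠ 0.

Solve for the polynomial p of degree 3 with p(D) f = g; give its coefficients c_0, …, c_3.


p(D) = 3·I + D − D^2 + D^3, i.e. c_0 = 3, c_1 = 1, c_2 = -1, c_3 = 1

D^0 f = 6x^6 + 3x^4 - (8/3)x^2 - 1/4
D^1 f = 36x^5 + 12x^3 - (16/3)x
D^2 f = 180x^4 + 36x^2 - 16/3
D^3 f = 720x^3 + 72x
matching coefficients of g against c_0 f + c_1 Df + … from the top degree down determines the c_i
solution: c_0 = 3, c_1 = 1, c_2 = -1, c_3 = 1


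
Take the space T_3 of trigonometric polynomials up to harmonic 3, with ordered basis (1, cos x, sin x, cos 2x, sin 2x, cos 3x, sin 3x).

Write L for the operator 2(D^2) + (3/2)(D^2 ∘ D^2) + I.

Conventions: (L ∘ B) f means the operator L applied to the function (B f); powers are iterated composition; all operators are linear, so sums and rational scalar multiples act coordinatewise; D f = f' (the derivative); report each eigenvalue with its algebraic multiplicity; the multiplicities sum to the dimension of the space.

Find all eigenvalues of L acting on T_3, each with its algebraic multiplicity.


image of 1: 1
image of cos x: (1/2)cos x
image of sin x: (1/2)sin x
image of cos 2x: 17cos 2x
image of sin 2x: 17sin 2x
image of cos 3x: (209/2)cos 3x
image of sin 3x: (209/2)sin 3x
the matrix is diagonal; its diagonal is (1, 1/2, 1/2, 17, 17, 209/2, 209/2)
for a triangular matrix the eigenvalues are the diagonal entries, with algebraic multiplicity their repetition count

λ = 1/2 (multiplicity 2), λ = 1 (multiplicity 1), λ = 17 (multiplicity 2), λ = 209/2 (multiplicity 2)


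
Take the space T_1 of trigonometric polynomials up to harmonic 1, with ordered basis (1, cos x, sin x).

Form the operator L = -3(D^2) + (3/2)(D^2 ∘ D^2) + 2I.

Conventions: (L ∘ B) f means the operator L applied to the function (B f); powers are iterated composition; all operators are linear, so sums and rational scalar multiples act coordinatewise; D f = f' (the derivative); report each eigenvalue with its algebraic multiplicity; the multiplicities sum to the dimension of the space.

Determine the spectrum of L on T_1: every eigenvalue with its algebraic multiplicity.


image of 1: 2
image of cos x: (13/2)cos x
image of sin x: (13/2)sin x
the matrix is diagonal; its diagonal is (2, 13/2, 13/2)
for a triangular matrix the eigenvalues are the diagonal entries, with algebraic multiplicity their repetition count

λ = 2 (multiplicity 1), λ = 13/2 (multiplicity 2)


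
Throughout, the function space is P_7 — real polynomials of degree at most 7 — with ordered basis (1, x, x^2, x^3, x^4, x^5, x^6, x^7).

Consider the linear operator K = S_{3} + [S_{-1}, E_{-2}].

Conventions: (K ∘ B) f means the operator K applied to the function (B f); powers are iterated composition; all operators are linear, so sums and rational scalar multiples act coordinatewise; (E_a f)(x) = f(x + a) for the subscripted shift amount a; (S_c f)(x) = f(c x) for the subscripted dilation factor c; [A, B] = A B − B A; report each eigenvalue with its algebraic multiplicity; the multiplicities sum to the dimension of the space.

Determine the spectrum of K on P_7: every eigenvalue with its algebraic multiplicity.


image of 1: 1
image of x: 3x - 4
image of x^2: 9x^2 + 8x
image of x^3: 27x^3 - 12x^2 - 16
image of x^4: 81x^4 + 16x^3 + 64x
image of x^5: 243x^5 - 20x^4 - 160x^2 - 64
image of x^6: 729x^6 + 24x^5 + 320x^3 + 384x
image of x^7: 2187x^7 - 28x^6 - 560x^4 - 1344x^2 - 256
the matrix is upper triangular; its diagonal is (1, 3, 9, 27, 81, 243, 729, 2187)
for a triangular matrix the eigenvalues are the diagonal entries, with algebraic multiplicity their repetition count

λ = 1 (multiplicity 1), λ = 3 (multiplicity 1), λ = 9 (multiplicity 1), λ = 27 (multiplicity 1), λ = 81 (multiplicity 1), λ = 243 (multiplicity 1), λ = 729 (multiplicity 1), λ = 2187 (multiplicity 1)


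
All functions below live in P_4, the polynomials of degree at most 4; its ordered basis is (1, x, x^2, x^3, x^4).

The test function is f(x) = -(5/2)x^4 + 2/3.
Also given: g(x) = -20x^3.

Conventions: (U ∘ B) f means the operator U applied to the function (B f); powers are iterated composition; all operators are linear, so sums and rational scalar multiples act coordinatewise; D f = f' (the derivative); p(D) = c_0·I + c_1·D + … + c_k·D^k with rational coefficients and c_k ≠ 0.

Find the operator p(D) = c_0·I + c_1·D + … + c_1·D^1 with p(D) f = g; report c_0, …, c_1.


D^0 f = -(5/2)x^4 + 2/3
D^1 f = -10x^3
matching coefficients of g against c_0 f + c_1 Df + … from the top degree down determines the c_i
solution: c_0 = 0, c_1 = 2

p(D) = 2·D, i.e. c_0 = 0, c_1 = 2


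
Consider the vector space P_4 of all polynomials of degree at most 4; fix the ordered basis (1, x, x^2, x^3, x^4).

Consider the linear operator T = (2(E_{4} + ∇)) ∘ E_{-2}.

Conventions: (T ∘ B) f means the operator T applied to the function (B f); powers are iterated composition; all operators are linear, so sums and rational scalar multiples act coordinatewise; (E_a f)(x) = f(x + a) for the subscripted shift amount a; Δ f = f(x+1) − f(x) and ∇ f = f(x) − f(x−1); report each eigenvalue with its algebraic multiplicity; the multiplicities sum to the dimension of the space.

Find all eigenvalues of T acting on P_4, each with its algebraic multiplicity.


image of 1: 2
image of x: 2x + 6
image of x^2: 2x^2 + 12x - 2
image of x^3: 2x^3 + 18x^2 - 6x + 54
image of x^4: 2x^4 + 24x^3 - 12x^2 + 216x - 98
the matrix is upper triangular; its diagonal is (2, 2, 2, 2, 2)
for a triangular matrix the eigenvalues are the diagonal entries, with algebraic multiplicity their repetition count

λ = 2 (multiplicity 5)


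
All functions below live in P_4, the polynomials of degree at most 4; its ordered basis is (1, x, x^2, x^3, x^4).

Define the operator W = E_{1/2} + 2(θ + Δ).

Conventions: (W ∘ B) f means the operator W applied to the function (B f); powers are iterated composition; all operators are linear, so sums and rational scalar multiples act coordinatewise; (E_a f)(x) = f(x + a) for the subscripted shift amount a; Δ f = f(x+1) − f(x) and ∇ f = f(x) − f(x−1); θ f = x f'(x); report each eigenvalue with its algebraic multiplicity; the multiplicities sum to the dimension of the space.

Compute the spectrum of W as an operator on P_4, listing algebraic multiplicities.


λ = 1 (multiplicity 1), λ = 3 (multiplicity 1), λ = 5 (multiplicity 1), λ = 7 (multiplicity 1), λ = 9 (multiplicity 1)

image of 1: 1
image of x: 3x + 5/2
image of x^2: 5x^2 + 5x + 9/4
image of x^3: 7x^3 + (15/2)x^2 + (27/4)x + 17/8
image of x^4: 9x^4 + 10x^3 + (27/2)x^2 + (17/2)x + 33/16
the matrix is upper triangular; its diagonal is (1, 3, 5, 7, 9)
for a triangular matrix the eigenvalues are the diagonal entries, with algebraic multiplicity their repetition count


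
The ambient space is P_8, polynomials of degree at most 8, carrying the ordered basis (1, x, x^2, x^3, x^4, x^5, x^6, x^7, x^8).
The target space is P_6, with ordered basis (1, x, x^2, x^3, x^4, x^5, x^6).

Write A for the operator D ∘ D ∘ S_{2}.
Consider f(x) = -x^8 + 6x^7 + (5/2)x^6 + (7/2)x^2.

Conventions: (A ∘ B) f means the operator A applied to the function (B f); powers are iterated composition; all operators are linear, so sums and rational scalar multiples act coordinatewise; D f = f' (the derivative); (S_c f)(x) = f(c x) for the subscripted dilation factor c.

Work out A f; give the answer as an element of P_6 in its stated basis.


S_{2} f = -256x^8 + 768x^7 + 160x^6 + 14x^2
D S_{2} f = -2048x^7 + 5376x^6 + 960x^5 + 28x
D D S_{2} f = -14336x^6 + 32256x^5 + 4800x^4 + 28

the image equals g(x) = -14336x^6 + 32256x^5 + 4800x^4 + 28


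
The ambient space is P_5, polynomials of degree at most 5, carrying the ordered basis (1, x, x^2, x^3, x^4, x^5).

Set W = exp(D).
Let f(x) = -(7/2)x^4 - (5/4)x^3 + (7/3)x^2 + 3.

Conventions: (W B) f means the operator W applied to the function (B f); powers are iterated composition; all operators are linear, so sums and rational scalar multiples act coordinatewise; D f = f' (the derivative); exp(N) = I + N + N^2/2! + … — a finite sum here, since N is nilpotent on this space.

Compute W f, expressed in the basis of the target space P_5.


the result is g(x) = -(7/2)x^4 - (61/4)x^3 - (269/12)x^2 - (157/12)x + 7/12

order-1 term: -14x^3 - (15/4)x^2 + (14/3)x
order-2 term: -21x^2 - (15/4)x + 7/3
order-3 term: -14x - 5/4
order-4 term: -7/2
the series for exp(D) f terminates at order 4
exp(D) f = -(7/2)x^4 - (61/4)x^3 - (269/12)x^2 - (157/12)x + 7/12


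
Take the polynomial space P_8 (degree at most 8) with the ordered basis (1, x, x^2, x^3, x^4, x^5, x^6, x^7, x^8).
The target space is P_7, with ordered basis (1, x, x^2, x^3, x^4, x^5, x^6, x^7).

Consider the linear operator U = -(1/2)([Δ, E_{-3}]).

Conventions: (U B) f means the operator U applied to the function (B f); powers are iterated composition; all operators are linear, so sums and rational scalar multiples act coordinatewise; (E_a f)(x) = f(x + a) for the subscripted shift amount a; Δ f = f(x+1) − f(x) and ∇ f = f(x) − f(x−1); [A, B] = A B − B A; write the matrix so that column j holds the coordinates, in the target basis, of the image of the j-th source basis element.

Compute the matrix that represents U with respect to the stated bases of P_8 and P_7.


image of 1: 0
image of x: 0
image of x^2: 0
image of x^3: 0
image of x^4: 0
image of x^5: 0
image of x^6: 0
image of x^7: 0
image of x^8: 0
each image's coordinates form column j of the matrix

the matrix is [[0, 0, 0, 0, 0, 0, 0, 0, 0]; [0, 0, 0, 0, 0, 0, 0, 0, 0]; [0, 0, 0, 0, 0, 0, 0, 0, 0]; [0, 0, 0, 0, 0, 0, 0, 0, 0]; [0, 0, 0, 0, 0, 0, 0, 0, 0]; [0, 0, 0, 0, 0, 0, 0, 0, 0]; [0, 0, 0, 0, 0, 0, 0, 0, 0]; [0, 0, 0, 0, 0, 0, 0, 0, 0]] (rows listed top to bottom)


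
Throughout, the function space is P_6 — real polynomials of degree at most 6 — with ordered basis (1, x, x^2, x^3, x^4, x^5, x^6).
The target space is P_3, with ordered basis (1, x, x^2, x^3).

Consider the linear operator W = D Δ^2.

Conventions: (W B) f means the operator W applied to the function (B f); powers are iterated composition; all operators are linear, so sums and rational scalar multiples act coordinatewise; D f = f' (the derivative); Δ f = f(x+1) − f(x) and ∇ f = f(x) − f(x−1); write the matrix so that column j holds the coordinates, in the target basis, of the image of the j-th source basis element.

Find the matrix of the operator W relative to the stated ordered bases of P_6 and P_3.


the matrix is [[0, 0, 0, 6, 24, 70, 180]; [0, 0, 0, 0, 24, 120, 420]; [0, 0, 0, 0, 0, 60, 360]; [0, 0, 0, 0, 0, 0, 120]] (rows listed top to bottom)

image of 1: 0
image of x: 0
image of x^2: 0
image of x^3: 6
image of x^4: 24x + 24
image of x^5: 60x^2 + 120x + 70
image of x^6: 120x^3 + 360x^2 + 420x + 180
each image's coordinates form column j of the matrix


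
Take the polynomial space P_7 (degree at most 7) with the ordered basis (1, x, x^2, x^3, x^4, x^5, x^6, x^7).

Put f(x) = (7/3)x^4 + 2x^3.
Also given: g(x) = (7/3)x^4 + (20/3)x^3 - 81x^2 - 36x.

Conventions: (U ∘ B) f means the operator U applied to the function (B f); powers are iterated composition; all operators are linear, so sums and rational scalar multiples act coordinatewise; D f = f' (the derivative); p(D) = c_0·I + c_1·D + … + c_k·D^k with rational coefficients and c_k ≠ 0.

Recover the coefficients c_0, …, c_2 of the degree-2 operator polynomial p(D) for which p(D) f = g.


D^0 f = (7/3)x^4 + 2x^3
D^1 f = (28/3)x^3 + 6x^2
D^2 f = 28x^2 + 12x
matching coefficients of g against c_0 f + c_1 Df + … from the top degree down determines the c_i
solution: c_0 = 1, c_1 = 1/2, c_2 = -3

c_0 = 1, c_1 = 1/2, c_2 = -3


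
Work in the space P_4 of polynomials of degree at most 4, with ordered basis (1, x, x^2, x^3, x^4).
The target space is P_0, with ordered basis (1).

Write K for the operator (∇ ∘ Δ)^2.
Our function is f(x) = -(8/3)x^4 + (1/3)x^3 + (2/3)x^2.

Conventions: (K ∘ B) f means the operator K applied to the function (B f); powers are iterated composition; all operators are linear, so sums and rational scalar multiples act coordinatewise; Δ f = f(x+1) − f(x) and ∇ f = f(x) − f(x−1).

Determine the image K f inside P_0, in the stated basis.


Δ f = -(32/3)x^3 - 15x^2 - (25/3)x - 5/3
∇ Δ f = -32x^2 + 2x - 4
Δ (∇ ∘ Δ) f = -64x - 30
∇ Δ (∇ ∘ Δ) f = -64

the result is g(x) = -64


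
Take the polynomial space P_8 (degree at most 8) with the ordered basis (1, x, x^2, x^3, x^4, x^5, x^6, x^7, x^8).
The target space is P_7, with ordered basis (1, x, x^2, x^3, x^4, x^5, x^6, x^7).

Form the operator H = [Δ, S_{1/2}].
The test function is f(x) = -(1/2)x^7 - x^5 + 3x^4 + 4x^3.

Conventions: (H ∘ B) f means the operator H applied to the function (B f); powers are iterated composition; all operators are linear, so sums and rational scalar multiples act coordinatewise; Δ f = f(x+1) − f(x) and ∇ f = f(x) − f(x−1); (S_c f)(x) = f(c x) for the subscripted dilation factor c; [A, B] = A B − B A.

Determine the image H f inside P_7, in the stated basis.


S_{1/2} f = -(1/256)x^7 - (1/32)x^5 + (3/16)x^4 + (1/2)x^3
Δ S_{1/2} f = -(7/256)x^6 - (21/256)x^5 - (75/256)x^4 + (77/256)x^3 + (571/256)x^2 + (529/256)x + 167/256
Δ f = -(7/2)x^6 - (21/2)x^5 - (45/2)x^4 - (31/2)x^3 + (19/2)x^2 + (31/2)x + 11/2
S_{1/2} Δ f = -(7/128)x^6 - (21/64)x^5 - (45/32)x^4 - (31/16)x^3 + (19/8)x^2 + (31/4)x + 11/2
[Δ, S_{1/2}] f = (7/256)x^6 + (63/256)x^5 + (285/256)x^4 + (573/256)x^3 - (37/256)x^2 - (1455/256)x - 1241/256

the result is g(x) = (7/256)x^6 + (63/256)x^5 + (285/256)x^4 + (573/256)x^3 - (37/256)x^2 - (1455/256)x - 1241/256


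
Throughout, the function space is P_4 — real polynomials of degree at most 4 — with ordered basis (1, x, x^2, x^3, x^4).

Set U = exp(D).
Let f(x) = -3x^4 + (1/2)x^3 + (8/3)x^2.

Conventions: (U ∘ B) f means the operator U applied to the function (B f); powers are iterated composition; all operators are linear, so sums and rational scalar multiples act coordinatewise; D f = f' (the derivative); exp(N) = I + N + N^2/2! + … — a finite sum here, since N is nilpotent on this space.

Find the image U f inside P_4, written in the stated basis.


g(x) = -3x^4 - (23/2)x^3 - (83/6)x^2 - (31/6)x + 1/6

order-1 term: -12x^3 + (3/2)x^2 + (16/3)x
order-2 term: -18x^2 + (3/2)x + 8/3
order-3 term: -12x + 1/2
order-4 term: -3
the series for exp(D) f terminates at order 4
exp(D) f = -3x^4 - (23/2)x^3 - (83/6)x^2 - (31/6)x + 1/6


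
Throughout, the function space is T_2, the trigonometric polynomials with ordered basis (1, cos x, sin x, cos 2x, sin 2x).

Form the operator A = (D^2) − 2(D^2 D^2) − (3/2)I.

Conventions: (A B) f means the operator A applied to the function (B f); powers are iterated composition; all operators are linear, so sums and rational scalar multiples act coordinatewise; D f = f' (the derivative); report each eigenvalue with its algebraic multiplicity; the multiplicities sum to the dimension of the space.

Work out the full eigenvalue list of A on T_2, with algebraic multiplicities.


λ = -75/2 (multiplicity 2), λ = -9/2 (multiplicity 2), λ = -3/2 (multiplicity 1)

image of 1: -3/2
image of cos x: -(9/2)cos x
image of sin x: -(9/2)sin x
image of cos 2x: -(75/2)cos 2x
image of sin 2x: -(75/2)sin 2x
the matrix is diagonal; its diagonal is (-3/2, -9/2, -9/2, -75/2, -75/2)
for a triangular matrix the eigenvalues are the diagonal entries, with algebraic multiplicity their repetition count


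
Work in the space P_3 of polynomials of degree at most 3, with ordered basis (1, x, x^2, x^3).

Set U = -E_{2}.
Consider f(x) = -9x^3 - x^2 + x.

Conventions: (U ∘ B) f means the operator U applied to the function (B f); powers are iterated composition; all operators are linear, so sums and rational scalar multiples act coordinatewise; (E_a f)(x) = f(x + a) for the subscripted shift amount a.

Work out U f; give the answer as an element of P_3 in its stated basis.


g(x) = 9x^3 + 55x^2 + 111x + 74

E_{2} f = -9x^3 - 55x^2 - 111x - 74
(-E_{2}) f = 9x^3 + 55x^2 + 111x + 74


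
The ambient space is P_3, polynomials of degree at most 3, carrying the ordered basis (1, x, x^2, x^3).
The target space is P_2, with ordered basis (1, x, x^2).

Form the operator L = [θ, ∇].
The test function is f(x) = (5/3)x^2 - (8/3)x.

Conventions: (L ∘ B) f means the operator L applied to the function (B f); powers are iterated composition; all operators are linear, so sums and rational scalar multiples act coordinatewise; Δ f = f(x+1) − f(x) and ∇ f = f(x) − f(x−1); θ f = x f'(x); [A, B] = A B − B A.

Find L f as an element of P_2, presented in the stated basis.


∇ f = (10/3)x - 13/3
θ ∇ f = (10/3)x
θ f = (10/3)x^2 - (8/3)x
∇ θ f = (20/3)x - 6
[θ, ∇] f = -(10/3)x + 6

the result is g(x) = -(10/3)x + 6


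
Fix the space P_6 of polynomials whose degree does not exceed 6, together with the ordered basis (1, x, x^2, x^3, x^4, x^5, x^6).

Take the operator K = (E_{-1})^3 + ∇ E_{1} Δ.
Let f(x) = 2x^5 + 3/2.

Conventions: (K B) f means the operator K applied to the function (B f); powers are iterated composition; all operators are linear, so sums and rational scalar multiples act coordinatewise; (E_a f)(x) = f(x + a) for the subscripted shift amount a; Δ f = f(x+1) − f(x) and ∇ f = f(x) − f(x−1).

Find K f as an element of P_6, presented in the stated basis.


E_{-1} f = 2x^5 - 10x^4 + 20x^3 - 20x^2 + 10x - 1/2
E_{-1} E_{-1} f = 2x^5 - 20x^4 + 80x^3 - 160x^2 + 160x - 125/2
E_{-1} E_{-1} E_{-1} f = 2x^5 - 30x^4 + 180x^3 - 540x^2 + 810x - 969/2
Δ f = 10x^4 + 20x^3 + 20x^2 + 10x + 2
E_{1} Δ f = 10x^4 + 60x^3 + 140x^2 + 150x + 62
∇ E_{1} Δ f = 40x^3 + 120x^2 + 140x + 60
((E_{-1})^3 + ∇ E_{1} Δ) f = 2x^5 - 30x^4 + 220x^3 - 420x^2 + 950x - 849/2

the image equals g(x) = 2x^5 - 30x^4 + 220x^3 - 420x^2 + 950x - 849/2


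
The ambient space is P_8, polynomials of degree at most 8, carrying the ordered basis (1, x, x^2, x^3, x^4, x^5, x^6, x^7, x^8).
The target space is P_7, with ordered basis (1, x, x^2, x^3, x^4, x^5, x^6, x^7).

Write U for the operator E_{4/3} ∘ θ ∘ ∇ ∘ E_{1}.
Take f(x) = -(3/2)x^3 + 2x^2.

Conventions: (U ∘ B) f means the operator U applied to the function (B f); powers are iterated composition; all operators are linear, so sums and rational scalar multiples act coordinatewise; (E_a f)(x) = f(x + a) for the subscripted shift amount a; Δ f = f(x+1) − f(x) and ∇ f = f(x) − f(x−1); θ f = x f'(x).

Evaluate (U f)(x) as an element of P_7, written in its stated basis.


E_{1} f = -(3/2)x^3 - (5/2)x^2 - (1/2)x + 1/2
∇ E_{1} f = -(9/2)x^2 - (1/2)x + 1/2
θ ∇ E_{1} f = -9x^2 - (1/2)x
E_{4/3} (θ ∘ ∇) E_{1} f = -9x^2 - (49/2)x - 50/3

g(x) = -9x^2 - (49/2)x - 50/3


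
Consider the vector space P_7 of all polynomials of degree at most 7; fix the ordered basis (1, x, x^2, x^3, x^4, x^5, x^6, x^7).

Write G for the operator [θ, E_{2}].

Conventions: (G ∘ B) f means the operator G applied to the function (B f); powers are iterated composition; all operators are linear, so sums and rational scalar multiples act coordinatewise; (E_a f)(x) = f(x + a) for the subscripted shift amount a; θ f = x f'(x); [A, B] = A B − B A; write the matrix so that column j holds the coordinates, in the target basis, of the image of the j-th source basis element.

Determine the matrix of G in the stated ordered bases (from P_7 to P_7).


image of 1: 0
image of x: -2
image of x^2: -4x - 8
image of x^3: -6x^2 - 24x - 24
image of x^4: -8x^3 - 48x^2 - 96x - 64
image of x^5: -10x^4 - 80x^3 - 240x^2 - 320x - 160
image of x^6: -12x^5 - 120x^4 - 480x^3 - 960x^2 - 960x - 384
image of x^7: -14x^6 - 168x^5 - 840x^4 - 2240x^3 - 3360x^2 - 2688x - 896
each image's coordinates form column j of the matrix

the matrix is [[0, -2, -8, -24, -64, -160, -384, -896]; [0, 0, -4, -24, -96, -320, -960, -2688]; [0, 0, 0, -6, -48, -240, -960, -3360]; [0, 0, 0, 0, -8, -80, -480, -2240]; [0, 0, 0, 0, 0, -10, -120, -840]; [0, 0, 0, 0, 0, 0, -12, -168]; [0, 0, 0, 0, 0, 0, 0, -14]; [0, 0, 0, 0, 0, 0, 0, 0]] (rows listed top to bottom)


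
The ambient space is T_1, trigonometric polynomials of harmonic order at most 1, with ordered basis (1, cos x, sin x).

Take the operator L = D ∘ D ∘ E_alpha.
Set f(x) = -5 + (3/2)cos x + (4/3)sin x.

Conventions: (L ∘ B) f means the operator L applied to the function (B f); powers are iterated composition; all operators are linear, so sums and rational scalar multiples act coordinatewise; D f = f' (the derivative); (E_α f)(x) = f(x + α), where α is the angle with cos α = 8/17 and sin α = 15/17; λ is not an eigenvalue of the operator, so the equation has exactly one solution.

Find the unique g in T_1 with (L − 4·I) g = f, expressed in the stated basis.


write g with unknown coordinates in the stated basis and equate coefficients in (L − 4·I) g = f
solving from the highest basis element down gives g = 5/4 - (94/353)cos x - (743/2118)sin x
check: L g = (307/706)cos x - (74/1059)sin x
so L g − 4·g = -5 + (3/2)cos x + (4/3)sin x = f ✓

the image equals g(x) = 5/4 - (94/353)cos x - (743/2118)sin x


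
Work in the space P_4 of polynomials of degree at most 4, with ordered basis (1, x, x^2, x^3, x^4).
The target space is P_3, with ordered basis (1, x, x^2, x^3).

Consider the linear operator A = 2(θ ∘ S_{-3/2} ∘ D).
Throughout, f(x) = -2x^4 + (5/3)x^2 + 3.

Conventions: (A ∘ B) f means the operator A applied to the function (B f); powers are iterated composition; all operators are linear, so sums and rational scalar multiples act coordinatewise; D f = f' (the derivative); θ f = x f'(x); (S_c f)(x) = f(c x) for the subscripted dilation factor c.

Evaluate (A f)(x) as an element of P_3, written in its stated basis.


the result is g(x) = 162x^3 - 10x

D f = -8x^3 + (10/3)x
S_{-3/2} D f = 27x^3 - 5x
θ S_{-3/2} D f = 81x^3 - 5x
(2(θ ∘ S_{-3/2} ∘ D)) f = 162x^3 - 10x


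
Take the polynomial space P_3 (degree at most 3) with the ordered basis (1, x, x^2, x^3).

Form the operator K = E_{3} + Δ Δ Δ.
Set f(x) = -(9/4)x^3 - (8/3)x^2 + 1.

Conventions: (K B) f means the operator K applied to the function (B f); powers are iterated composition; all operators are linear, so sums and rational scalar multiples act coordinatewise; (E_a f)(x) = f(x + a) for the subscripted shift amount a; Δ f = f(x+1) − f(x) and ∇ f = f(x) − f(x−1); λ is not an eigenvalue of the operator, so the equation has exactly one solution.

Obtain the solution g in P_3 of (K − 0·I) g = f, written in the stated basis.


write g with unknown coordinates in the stated basis and equate coefficients in (K − 0·I) g = f
solving from the highest basis element down gives g = -(9/4)x^3 + (211/12)x^2 - (179/4)x + 205/4
check: K g = -(9/4)x^3 - (8/3)x^2 + 1
so K g − 0·g = -(9/4)x^3 - (8/3)x^2 + 1 = f ✓

the result is g(x) = -(9/4)x^3 + (211/12)x^2 - (179/4)x + 205/4


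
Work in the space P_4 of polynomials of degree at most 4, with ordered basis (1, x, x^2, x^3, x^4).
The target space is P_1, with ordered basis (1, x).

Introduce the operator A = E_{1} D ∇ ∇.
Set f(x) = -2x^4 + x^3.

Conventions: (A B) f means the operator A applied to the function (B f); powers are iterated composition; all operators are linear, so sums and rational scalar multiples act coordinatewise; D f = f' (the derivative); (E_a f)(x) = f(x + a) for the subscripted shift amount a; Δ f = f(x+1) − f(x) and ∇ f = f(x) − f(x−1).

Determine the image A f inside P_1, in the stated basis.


∇ f = -8x^3 + 15x^2 - 11x + 3
∇ ∇ f = -24x^2 + 54x - 34
D ∇ ∇ f = -48x + 54
E_{1} (D ∇) ∇ f = -48x + 6

the image equals g(x) = -48x + 6


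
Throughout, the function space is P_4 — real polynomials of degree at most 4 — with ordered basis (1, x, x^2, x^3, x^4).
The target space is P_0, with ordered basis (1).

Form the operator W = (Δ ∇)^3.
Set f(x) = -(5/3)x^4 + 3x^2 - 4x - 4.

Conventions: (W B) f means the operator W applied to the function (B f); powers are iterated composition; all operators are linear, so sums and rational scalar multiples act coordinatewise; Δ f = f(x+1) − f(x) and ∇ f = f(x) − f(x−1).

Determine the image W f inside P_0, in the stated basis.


the image equals g(x) = 0

∇ f = -(20/3)x^3 + 10x^2 - (2/3)x - 16/3
Δ ∇ f = -20x^2 + 8/3
∇ (Δ ∇) f = -40x + 20
Δ ∇ (Δ ∇) f = -40
∇ (Δ ∇) (Δ ∇) f = 0
Δ ∇ (Δ ∇) (Δ ∇) f = 0


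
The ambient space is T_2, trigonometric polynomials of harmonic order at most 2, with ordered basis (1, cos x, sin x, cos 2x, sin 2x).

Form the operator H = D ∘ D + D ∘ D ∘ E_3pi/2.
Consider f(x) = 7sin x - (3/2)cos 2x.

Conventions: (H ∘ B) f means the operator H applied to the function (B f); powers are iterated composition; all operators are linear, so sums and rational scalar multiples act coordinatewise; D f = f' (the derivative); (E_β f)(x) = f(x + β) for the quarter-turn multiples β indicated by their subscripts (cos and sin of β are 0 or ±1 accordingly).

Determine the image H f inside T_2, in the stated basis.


D f = 7cos x + 3sin 2x
D D f = -7sin x + 6cos 2x
E_3pi/2 f = -7cos x + (3/2)cos 2x
D E_3pi/2 f = 7sin x - 3sin 2x
D D E_3pi/2 f = 7cos x - 6cos 2x
(D ∘ D + D ∘ D ∘ E_3pi/2) f = 7cos x - 7sin x

the result is g(x) = 7cos x - 7sin x


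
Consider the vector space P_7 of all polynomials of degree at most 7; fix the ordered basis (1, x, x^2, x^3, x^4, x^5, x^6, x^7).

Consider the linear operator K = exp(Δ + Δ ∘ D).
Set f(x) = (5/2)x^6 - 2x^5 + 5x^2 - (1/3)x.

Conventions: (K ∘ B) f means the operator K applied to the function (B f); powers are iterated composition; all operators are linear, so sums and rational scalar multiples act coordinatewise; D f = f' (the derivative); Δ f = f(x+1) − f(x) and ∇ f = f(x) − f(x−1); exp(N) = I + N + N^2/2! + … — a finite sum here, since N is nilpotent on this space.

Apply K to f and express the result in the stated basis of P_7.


order-1 term: 15x^5 + (205/2)x^4 + 140x^3 + (215/2)x^2 + 50x + 121/6
order-2 term: (75/2)x^4 + 430x^3 + (2865/2)x^2 + 1745x + 1535/2
order-3 term: 50x^3 + 655x^2 + 2445x + 2650
order-4 term: (75/2)x^2 + 440x + 2305/2
order-5 term: 15x + 221/2
order-6 term: 5/2
the series for exp(Δ + Δ ∘ D) f terminates at order 6
exp(Δ + Δ ∘ D) f = (5/2)x^6 + 13x^5 + 140x^4 + 620x^3 + (4475/2)x^2 + (14084/3)x + 28219/6

g(x) = (5/2)x^6 + 13x^5 + 140x^4 + 620x^3 + (4475/2)x^2 + (14084/3)x + 28219/6


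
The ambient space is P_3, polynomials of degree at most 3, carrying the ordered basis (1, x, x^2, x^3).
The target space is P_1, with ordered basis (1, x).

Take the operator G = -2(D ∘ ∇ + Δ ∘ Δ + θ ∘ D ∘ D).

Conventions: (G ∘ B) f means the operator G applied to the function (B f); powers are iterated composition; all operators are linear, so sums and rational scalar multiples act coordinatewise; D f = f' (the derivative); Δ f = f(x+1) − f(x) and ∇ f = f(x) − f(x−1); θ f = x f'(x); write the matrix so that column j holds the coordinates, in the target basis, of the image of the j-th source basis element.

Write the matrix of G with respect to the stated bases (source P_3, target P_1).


image of 1: 0
image of x: 0
image of x^2: -8
image of x^3: -36x - 6
each image's coordinates form column j of the matrix

the matrix is [[0, 0, -8, -6]; [0, 0, 0, -36]] (rows listed top to bottom)


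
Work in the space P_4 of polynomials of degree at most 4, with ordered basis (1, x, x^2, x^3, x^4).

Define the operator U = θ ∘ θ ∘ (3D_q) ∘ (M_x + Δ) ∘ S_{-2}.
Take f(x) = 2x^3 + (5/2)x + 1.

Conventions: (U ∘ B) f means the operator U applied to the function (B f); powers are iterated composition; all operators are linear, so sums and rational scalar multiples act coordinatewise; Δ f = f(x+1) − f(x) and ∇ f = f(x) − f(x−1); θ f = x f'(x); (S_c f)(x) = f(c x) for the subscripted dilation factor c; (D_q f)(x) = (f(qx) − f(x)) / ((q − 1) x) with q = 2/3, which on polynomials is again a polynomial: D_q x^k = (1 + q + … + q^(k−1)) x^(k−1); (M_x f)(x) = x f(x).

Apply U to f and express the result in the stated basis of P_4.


the result is g(x) = -1040x^3 - 265x

S_{-2} f = -16x^3 - 5x + 1
M_x S_{-2} f = -16x^4 - 5x^2 + x
Δ S_{-2} f = -48x^2 - 48x - 21
(M_x + Δ) S_{-2} f = -16x^4 - 53x^2 - 47x - 21
D_q (M_x + Δ) S_{-2} f = -(1040/27)x^3 - (265/3)x - 47
(3D_q) (M_x + Δ) S_{-2} f = -(1040/9)x^3 - 265x - 141
θ (3D_q) (M_x + Δ) S_{-2} f = -(1040/3)x^3 - 265x
θ θ (3D_q) (M_x + Δ) S_{-2} f = -1040x^3 - 265x


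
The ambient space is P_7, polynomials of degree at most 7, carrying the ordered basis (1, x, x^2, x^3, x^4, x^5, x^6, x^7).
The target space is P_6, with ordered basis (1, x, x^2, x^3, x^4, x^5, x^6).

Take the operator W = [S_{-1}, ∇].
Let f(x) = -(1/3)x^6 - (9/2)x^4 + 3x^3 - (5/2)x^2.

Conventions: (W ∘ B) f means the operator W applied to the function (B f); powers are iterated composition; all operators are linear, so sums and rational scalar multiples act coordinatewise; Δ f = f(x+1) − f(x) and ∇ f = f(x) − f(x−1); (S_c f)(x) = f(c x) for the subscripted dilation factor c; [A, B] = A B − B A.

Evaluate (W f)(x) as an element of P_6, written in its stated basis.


∇ f = -2x^5 + 5x^4 - (74/3)x^3 + 41x^2 - 34x + 31/3
S_{-1} ∇ f = 2x^5 + 5x^4 + (74/3)x^3 + 41x^2 + 34x + 31/3
S_{-1} f = -(1/3)x^6 - (9/2)x^4 - 3x^3 - (5/2)x^2
∇ S_{-1} f = -2x^5 + 5x^4 - (74/3)x^3 + 23x^2 - 16x + 13/3
[S_{-1}, ∇] f = 4x^5 + (148/3)x^3 + 18x^2 + 50x + 6

the result is g(x) = 4x^5 + (148/3)x^3 + 18x^2 + 50x + 6


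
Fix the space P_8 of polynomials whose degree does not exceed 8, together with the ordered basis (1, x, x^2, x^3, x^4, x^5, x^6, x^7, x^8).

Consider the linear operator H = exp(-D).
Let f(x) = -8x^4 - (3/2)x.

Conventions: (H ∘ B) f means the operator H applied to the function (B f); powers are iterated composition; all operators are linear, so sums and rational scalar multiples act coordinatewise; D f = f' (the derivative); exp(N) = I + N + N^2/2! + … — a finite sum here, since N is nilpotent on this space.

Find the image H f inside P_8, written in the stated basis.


g(x) = -8x^4 + 32x^3 - 48x^2 + (61/2)x - 13/2

order-1 term: 32x^3 + 3/2
order-2 term: -48x^2
order-3 term: 32x
order-4 term: -8
the series for exp(-D) f terminates at order 4
exp(-D) f = -8x^4 + 32x^3 - 48x^2 + (61/2)x - 13/2


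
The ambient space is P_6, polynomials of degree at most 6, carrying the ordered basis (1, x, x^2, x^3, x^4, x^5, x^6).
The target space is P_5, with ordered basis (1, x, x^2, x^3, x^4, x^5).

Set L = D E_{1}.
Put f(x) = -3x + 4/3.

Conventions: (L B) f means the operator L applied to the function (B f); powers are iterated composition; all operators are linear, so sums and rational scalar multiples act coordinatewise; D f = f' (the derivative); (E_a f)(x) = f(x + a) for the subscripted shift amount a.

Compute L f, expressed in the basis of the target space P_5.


the result is g(x) = -3

E_{1} f = -3x - 5/3
D E_{1} f = -3


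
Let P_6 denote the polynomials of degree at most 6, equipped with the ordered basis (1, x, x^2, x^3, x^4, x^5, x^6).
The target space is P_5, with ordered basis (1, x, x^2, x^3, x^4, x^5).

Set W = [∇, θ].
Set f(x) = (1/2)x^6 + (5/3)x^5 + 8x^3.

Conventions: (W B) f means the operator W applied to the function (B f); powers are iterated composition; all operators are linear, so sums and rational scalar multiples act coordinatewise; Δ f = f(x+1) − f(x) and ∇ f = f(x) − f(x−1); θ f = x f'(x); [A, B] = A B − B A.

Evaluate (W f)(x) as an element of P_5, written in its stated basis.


the result is g(x) = 3x^5 - (20/3)x^4 - (10/3)x^3 + 44x^2 - (199/3)x + 88/3

θ f = 3x^6 + (25/3)x^5 + 24x^3
∇ θ f = 18x^5 - (10/3)x^4 - (70/3)x^3 + (331/3)x^2 - (287/3)x + 88/3
∇ f = 3x^5 + (5/6)x^4 - (20/3)x^3 + (199/6)x^2 - (88/3)x + 55/6
θ ∇ f = 15x^5 + (10/3)x^4 - 20x^3 + (199/3)x^2 - (88/3)x
[∇, θ] f = 3x^5 - (20/3)x^4 - (10/3)x^3 + 44x^2 - (199/3)x + 88/3


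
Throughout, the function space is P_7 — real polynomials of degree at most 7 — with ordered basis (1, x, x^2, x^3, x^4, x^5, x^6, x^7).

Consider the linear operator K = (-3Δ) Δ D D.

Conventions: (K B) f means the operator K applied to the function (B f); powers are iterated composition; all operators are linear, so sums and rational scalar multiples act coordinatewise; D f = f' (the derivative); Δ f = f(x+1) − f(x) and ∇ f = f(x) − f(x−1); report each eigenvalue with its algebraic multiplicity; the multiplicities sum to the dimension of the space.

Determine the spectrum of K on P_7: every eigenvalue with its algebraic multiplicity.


image of 1: 0
image of x: 0
image of x^2: 0
image of x^3: 0
image of x^4: -72
image of x^5: -360x - 360
image of x^6: -1080x^2 - 2160x - 1260
image of x^7: -2520x^3 - 7560x^2 - 8820x - 3780
the matrix is upper triangular; its diagonal is (0, 0, 0, 0, 0, 0, 0, 0)
for a triangular matrix the eigenvalues are the diagonal entries, with algebraic multiplicity their repetition count

λ = 0 (multiplicity 8)
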